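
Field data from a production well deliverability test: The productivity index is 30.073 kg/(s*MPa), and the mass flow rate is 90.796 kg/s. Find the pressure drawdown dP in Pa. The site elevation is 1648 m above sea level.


dP = mdot * 1000 / PI
dP = 90.796 * 1000 / 30.073
dP = 3019.187 kPa
Convert: 3019.187 kPa * 1000.0 = 3.0192e+06 Pa
dP = 3.0192e+06 Pa


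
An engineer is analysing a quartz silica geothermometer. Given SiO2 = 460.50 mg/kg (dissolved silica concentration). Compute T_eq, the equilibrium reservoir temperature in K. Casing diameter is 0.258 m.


T_eq = 1309 / (5.19 - log10(SiO2)) - 273.15
T_eq = 1309 / (5.19 - log10(460.50)) - 273.15
T_eq = 244.9026 deg C
Convert to K: 244.9026 + 273.15 = 518.05 K
T_eq = 518.05 K


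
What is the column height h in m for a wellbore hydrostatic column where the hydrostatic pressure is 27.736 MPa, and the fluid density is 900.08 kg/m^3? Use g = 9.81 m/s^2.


h = P * 1e6 / (g * rho)
h = 27.736 * 1e6 / (9.81 * 900.08)
h = 3141.2 m


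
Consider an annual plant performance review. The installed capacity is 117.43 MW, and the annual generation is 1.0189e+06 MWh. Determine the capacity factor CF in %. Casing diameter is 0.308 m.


CF = E_a / (cap * 8760) * 100
CF = 1.0189e+06 / (117.43 * 8760) * 100
CF = 99.049 %


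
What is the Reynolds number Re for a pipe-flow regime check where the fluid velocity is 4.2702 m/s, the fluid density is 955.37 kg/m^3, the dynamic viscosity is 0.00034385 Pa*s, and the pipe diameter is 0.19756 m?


Re = rho * vel * D / mu
Re = 955.37 * 4.2702 * 0.19756 / 0.00034385
Re = 2.3440e+06


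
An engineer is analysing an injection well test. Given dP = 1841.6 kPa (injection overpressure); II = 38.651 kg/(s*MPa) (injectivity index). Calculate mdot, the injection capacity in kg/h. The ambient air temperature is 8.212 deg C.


mdot = II * dP / 1000
mdot = 38.651 * 1841.6 / 1000
mdot = 71.17968 kg/s
Convert: 71.17968 kg/s * 3600.0 = 2.5625e+05 kg/h
mdot = 2.5625e+05 kg/h


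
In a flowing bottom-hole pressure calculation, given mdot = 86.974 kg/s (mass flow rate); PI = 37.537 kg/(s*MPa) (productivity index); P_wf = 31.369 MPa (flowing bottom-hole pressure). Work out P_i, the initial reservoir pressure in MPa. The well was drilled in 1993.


P_i = P_wf + mdot / PI
P_i = 31.369 + 86.974 / 37.537
P_i = 33.686 MPa


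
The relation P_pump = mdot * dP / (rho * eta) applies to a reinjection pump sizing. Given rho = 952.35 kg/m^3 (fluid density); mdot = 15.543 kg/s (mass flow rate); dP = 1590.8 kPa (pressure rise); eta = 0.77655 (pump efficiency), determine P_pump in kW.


P_pump = mdot * dP / (rho * eta)
P_pump = 15.543 * 1590.8 / (952.35 * 0.77655)
P_pump = 33.434 kW


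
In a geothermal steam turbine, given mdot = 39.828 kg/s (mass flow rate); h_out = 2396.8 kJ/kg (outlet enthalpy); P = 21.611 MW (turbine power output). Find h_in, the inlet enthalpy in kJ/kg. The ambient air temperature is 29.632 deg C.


h_in = h_out + P * 1000 / mdot
h_in = 2396.8 + 21.611 * 1000 / 39.828
h_in = 2939.4 kJ/kg


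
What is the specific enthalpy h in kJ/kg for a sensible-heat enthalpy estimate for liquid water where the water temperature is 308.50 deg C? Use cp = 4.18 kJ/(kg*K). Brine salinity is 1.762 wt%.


h = cp * T
h = 4.18 * 308.50
h = 1289.5 kJ/kg


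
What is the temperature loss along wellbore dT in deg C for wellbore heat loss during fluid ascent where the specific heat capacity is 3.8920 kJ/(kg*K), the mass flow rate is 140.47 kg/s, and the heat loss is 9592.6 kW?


dT = Q_loss / (mdot * cp)
dT = 9592.6 / (140.47 * 3.8920)
dT = 17.54607 K
Convert (temperature difference, 1 K = 1 deg C): 17.54607 K = 17.54607 deg C
dT = 17.546 deg C


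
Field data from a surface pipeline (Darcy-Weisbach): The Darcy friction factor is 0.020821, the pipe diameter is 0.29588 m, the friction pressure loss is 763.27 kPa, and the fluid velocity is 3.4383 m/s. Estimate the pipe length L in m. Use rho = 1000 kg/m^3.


L = dP*1000*D / (f*rho*vel^2/2)
L = 763.27*1000*0.29588 / (0.020821*1000*3.4383^2/2)
L = 1835.0 m


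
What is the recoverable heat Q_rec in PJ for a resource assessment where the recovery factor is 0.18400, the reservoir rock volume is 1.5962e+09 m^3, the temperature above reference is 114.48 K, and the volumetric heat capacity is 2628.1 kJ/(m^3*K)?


Step 1: Q_s = Vr*rhoc*dT/1e12 = 1.5962e+09*2628.1*114.48/1e12 = 480.2405 PJ
Step 2: Q_rec = Q_s * RF = 480.2405 * 0.184 = 88.364 PJ
Q_rec = 88.364 PJ


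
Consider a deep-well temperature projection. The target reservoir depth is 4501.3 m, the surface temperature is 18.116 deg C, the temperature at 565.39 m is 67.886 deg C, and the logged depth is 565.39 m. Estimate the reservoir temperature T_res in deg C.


Step 1: grad = (T_d1 - T_surf)/d1 * 1000 = (67.886 - 18.116)/565.39 * 1000 = 88.02773 deg C/km
Step 2: T_res = T_surf + grad*d2/1000 = 18.116 + 88.02773*4501.3/1000 = 414.36 deg C
T_res = 414.36 deg C


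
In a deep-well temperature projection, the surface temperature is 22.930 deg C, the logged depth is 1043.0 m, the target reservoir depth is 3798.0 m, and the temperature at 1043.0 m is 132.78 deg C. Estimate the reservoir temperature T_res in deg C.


Step 1: grad = (T_d1 - T_surf)/d1 * 1000 = (132.78 - 22.93)/1043.0 * 1000 = 105.3212 deg C/km
Step 2: T_res = T_surf + grad*d2/1000 = 22.93 + 105.3212*3798.0/1000 = 422.94 deg C
T_res = 422.94 deg C


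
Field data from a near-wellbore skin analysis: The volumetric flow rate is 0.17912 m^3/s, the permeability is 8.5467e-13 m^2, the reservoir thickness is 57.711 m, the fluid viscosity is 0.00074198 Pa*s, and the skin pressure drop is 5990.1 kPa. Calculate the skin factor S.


S = dP_s * 1000 * 2*pi*k*hr / (q*mu)
S = 5990.1 * 1000 * 2*pi*8.5467e-13*57.711 / (0.17912*0.00074198)
S = 13.968


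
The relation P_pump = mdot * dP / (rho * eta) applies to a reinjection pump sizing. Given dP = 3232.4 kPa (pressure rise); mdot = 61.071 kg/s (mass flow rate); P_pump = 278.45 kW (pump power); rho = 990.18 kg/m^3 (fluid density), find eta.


eta = mdot * dP / (rho * P_pump)
eta = 61.071 * 3232.4 / (990.18 * 278.45)
eta = 0.71598


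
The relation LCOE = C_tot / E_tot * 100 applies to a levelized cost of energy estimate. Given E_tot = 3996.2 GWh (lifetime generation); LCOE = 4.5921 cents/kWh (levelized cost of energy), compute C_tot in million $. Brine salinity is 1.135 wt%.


C_tot = LCOE / 100 * E_tot
C_tot = 4.5921 / 100 * 3996.2
C_tot = 183.51 million $


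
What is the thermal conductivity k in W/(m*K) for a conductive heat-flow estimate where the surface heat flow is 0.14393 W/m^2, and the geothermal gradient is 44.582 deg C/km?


k = q * 1000 / grad
k = 0.14393 * 1000 / 44.582
k = 3.2284 W/(m*K)


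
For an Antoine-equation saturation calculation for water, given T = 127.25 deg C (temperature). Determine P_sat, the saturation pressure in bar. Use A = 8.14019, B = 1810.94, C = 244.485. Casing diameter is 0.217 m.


P_sat = 10^(A - B/(C + T)) / 760 * 0.101325
P_sat = 10^(8.14019 - 1810.94/(244.485 + 127.25)) / 760 * 0.101325
P_sat = 0.2474596 MPa
Convert: 0.2474596 MPa * 10.0 = 2.4746 bar
P_sat = 2.4746 bar


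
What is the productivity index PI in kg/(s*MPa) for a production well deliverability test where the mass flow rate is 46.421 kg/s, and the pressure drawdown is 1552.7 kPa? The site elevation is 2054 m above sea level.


PI = mdot * 1000 / dP
PI = 46.421 * 1000 / 1552.7
PI = 29.897 kg/(s*MPa)


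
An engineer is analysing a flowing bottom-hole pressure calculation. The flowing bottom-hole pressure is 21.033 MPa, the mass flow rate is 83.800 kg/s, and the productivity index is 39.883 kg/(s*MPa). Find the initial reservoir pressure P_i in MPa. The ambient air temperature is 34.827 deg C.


P_i = P_wf + mdot / PI
P_i = 21.033 + 83.800 / 39.883
P_i = 23.134 MPa


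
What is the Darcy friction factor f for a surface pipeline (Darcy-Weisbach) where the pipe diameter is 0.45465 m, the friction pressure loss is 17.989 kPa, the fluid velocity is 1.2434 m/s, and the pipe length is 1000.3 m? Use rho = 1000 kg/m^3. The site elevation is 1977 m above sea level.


f = dP*1000 / ((L/D)*(rho*vel^2/2))
f = 17.989*1000 / ((1000.3/0.45465)*(1000*1.2434^2/2))
f = 0.010577


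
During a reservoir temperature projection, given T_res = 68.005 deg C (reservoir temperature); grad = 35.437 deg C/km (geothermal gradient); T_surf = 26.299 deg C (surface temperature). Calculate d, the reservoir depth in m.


d = (T_res - T_surf) / grad * 1000
d = (68.005 - 26.299) / 35.437 * 1000
d = 1176.9 m


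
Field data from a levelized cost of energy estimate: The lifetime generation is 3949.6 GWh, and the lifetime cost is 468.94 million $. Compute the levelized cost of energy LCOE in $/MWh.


LCOE = C_tot / E_tot * 100
LCOE = 468.94 / 3949.6 * 100
LCOE = 11.87310 cents/kWh
Convert: 11.87310 cents/kWh * 10.0 = 118.73 $/MWh
LCOE = 118.73 $/MWh


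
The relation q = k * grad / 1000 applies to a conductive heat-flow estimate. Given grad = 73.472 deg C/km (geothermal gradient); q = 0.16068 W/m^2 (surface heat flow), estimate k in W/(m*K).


k = q * 1000 / grad
k = 0.16068 * 1000 / 73.472
k = 2.1870 W/(m*K)


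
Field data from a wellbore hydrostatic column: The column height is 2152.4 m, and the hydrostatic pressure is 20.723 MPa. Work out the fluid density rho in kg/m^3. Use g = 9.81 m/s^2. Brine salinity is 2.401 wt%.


rho = P * 1e6 / (g * h)
rho = 20.723 * 1e6 / (9.81 * 2152.4)
rho = 981.43 kg/m^3


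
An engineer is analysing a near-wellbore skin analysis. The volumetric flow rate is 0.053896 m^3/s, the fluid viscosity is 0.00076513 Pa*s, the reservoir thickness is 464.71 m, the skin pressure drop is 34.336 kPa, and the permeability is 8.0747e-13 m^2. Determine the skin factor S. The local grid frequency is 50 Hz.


S = dP_s * 1000 * 2*pi*k*hr / (q*mu)
S = 34.336 * 1000 * 2*pi*8.0747e-13*464.71 / (0.053896*0.00076513)
S = 1.9631


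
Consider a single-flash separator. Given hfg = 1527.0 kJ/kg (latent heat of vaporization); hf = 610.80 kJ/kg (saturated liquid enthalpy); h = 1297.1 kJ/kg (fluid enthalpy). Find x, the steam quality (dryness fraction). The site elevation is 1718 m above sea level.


x = (h - hf) / hfg
x = (1297.1 - 610.80) / 1527.0
x = 0.44944


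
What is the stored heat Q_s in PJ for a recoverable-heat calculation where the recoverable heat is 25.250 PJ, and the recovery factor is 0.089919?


Q_s = Q_rec / RF
Q_s = 25.250 / 0.089919
Q_s = 280.81 PJ


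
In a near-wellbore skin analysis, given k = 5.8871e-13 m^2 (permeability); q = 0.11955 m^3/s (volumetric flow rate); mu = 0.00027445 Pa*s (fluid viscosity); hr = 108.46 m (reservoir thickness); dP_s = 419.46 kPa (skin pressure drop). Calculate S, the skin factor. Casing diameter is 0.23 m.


S = dP_s * 1000 * 2*pi*k*hr / (q*mu)
S = 419.46 * 1000 * 2*pi*5.8871e-13*108.46 / (0.11955*0.00027445)
S = 5.1290


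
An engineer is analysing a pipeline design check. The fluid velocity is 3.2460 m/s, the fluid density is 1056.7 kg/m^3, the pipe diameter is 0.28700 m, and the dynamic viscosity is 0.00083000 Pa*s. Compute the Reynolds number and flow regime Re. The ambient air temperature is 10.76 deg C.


Step 1: Re = rho*vel*D/mu = 1056.7*3.246*0.287/0.00083 = 1.1861e+06
Step 2: Re = 1.1861e+06 > 4000, so flow is turbulent.
Re = 1.1861e+06 (turbulent)


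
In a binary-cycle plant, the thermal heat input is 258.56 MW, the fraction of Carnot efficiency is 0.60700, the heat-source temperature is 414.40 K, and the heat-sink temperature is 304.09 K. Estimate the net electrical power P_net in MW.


Step 1: eta = (1 - Tc/Th)*f = (1 - 304.09/414.4)*0.607 = 0.1615786
Step 2: P_net = eta * Q_in = 0.1615786 * 258.56 = 41.778 MW
P_net = 41.778 MW


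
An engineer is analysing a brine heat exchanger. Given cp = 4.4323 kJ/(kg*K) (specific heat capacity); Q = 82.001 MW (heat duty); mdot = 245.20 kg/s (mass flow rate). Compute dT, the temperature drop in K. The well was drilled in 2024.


dT = Q * 1000 / (mdot * cp)
dT = 82.001 * 1000 / (245.20 * 4.4323)
dT = 75.452 K


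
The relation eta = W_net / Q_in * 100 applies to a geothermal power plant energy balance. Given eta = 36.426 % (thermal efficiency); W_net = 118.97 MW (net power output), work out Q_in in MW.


Q_in = W_net / (eta / 100)
Q_in = 118.97 / (36.426 / 100)
Q_in = 326.61 MW


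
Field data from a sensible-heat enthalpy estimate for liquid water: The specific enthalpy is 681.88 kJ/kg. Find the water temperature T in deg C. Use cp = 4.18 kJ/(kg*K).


T = h / cp
T = 681.88 / 4.18
T = 163.13 deg C


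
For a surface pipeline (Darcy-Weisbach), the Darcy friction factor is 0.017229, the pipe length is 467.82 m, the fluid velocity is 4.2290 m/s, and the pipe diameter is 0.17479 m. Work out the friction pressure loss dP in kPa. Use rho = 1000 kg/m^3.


dP = f * (L/D) * (rho*vel^2/2) / 1000
dP = 0.017229 * (467.82/0.17479) * (1000*4.2290^2/2) / 1000
dP = 412.35 kPa


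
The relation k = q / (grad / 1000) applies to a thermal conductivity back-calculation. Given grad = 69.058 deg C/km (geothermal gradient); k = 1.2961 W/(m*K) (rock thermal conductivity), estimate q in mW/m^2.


q = k * grad / 1000
q = 1.2961 * 69.058 / 1000
q = 0.08950607 W/m^2
Convert: 0.08950607 W/m^2 * 1000.0 = 89.506 mW/m^2
q = 89.506 mW/m^2


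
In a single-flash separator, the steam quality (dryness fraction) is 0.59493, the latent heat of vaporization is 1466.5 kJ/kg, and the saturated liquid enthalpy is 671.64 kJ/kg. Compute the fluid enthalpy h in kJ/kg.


h = hf + x * hfg
h = 671.64 + 0.59493 * 1466.5
h = 1544.1 kJ/kg


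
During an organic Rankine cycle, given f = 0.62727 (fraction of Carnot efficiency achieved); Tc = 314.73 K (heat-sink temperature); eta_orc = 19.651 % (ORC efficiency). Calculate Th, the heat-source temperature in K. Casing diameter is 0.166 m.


Th = Tc / (1 - (eta_orc/100)/f)
Th = 314.73 / (1 - (19.651/100)/0.62727)
Th = 458.31 K


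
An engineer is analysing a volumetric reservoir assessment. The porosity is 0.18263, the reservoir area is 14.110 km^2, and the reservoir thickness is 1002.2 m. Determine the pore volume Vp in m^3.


Vp = A * 1e6 * hr * phi
Vp = 14.110 * 1e6 * 1002.2 * 0.18263
Vp = 2.5826e+09 m^3


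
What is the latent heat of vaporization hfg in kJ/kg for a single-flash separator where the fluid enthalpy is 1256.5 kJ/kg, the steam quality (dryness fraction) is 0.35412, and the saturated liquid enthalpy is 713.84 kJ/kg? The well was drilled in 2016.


hfg = (h - hf) / x
hfg = (1256.5 - 713.84) / 0.35412
hfg = 1532.4 kJ/kg


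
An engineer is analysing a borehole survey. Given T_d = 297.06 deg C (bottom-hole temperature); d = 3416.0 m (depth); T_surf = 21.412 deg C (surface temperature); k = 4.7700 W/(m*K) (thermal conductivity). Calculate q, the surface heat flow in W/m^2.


Step 1: grad = (T_d - T_surf)/d * 1000 = (297.06 - 21.412)/3416.0 * 1000 = 80.69321 deg C/km
Step 2: q = k * grad / 1000 = 4.77 * 80.69321 / 1000 = 0.38491 W/m^2
q = 0.38491 W/m^2


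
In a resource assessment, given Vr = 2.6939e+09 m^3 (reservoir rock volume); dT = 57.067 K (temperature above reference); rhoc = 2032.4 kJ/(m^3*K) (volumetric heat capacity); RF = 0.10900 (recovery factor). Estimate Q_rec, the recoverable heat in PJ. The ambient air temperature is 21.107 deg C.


Step 1: Q_s = Vr*rhoc*dT/1e12 = 2.6939e+09*2032.4*57.067/1e12 = 312.4465 PJ
Step 2: Q_rec = Q_s * RF = 312.4465 * 0.109 = 34.057 PJ
Q_rec = 34.057 PJ


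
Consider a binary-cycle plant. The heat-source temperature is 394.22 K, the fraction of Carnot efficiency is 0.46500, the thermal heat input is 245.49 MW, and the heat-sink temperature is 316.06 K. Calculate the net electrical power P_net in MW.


Step 1: eta = (1 - Tc/Th)*f = (1 - 316.06/394.22)*0.465 = 0.09219319
Step 2: P_net = eta * Q_in = 0.09219319 * 245.49 = 22.633 MW
P_net = 22.633 MW


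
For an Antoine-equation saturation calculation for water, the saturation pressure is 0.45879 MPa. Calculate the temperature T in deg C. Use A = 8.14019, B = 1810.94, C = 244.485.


T = B / (A - log10(P_sat * 760 / 0.101325)) - C
T = 1810.94 / (8.14019 - log10(0.45879 * 760 / 0.101325)) - 244.485
T = 148.90 deg C


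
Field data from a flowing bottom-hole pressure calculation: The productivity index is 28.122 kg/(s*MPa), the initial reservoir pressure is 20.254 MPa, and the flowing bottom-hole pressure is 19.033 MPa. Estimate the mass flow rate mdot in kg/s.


mdot = (P_i - P_wf) * PI
mdot = (20.254 - 19.033) * 28.122
mdot = 34.337 kg/s


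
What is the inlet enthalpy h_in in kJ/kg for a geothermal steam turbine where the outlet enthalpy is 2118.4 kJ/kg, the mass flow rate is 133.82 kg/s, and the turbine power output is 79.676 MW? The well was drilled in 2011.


h_in = h_out + P * 1000 / mdot
h_in = 2118.4 + 79.676 * 1000 / 133.82
h_in = 2713.8 kJ/kg


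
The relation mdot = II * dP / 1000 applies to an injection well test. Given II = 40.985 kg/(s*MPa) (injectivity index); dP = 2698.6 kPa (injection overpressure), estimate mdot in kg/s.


mdot = II * dP / 1000
mdot = 40.985 * 2698.6 / 1000
mdot = 110.60 kg/s


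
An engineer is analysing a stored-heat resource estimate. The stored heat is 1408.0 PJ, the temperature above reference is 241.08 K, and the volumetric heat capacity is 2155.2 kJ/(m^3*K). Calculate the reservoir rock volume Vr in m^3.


Vr = Q_s * 1e12 / (rhoc * dT)
Vr = 1408.0 * 1e12 / (2155.2 * 241.08)
Vr = 2.7099e+09 m^3


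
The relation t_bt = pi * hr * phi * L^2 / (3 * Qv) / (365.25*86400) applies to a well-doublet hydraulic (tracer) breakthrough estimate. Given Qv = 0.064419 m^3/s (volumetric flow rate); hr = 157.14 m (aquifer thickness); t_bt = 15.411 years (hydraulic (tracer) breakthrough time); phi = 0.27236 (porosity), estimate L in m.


L = sqrt(t_bt*365.25*86400*3*Qv / (pi*hr*phi))
L = sqrt(15.411*365.25*86400*3*0.064419 / (pi*157.14*0.27236))
L = 836.07 m


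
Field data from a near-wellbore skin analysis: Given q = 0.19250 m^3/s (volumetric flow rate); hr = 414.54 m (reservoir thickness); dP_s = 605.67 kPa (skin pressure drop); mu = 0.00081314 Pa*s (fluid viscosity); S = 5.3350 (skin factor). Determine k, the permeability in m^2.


k = S*q*mu / (2*pi*dP_s*1000*hr)
k = 5.3350*0.19250*0.00081314 / (2*pi*605.67*1000*414.54)
k = 5.2936e-13 m^2


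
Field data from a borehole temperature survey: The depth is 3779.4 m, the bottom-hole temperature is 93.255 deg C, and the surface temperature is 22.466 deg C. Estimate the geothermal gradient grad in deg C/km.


grad = (T_d - T_surf) / d * 1000
grad = (93.255 - 22.466) / 3779.4 * 1000
grad = 18.730 deg C/km


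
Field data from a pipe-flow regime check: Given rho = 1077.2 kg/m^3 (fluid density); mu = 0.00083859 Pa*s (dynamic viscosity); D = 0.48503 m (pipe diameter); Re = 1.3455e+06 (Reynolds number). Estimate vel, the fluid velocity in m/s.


vel = Re * mu / (rho * D)
vel = 1.3455e+06 * 0.00083859 / (1077.2 * 0.48503)
vel = 2.1596 m/s


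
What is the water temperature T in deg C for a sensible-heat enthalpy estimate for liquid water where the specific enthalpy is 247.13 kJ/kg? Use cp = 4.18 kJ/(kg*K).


T = h / cp
T = 247.13 / 4.18
T = 59.122 deg C


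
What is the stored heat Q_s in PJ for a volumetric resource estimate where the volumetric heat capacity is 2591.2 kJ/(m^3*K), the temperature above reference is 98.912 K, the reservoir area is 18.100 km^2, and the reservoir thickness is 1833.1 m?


Step 1: Vr = A*1e6*hr = 18.1*1e6*1833.1 = 3.317911e+10 m^3
Step 2: Q_s = Vr*rhoc*dT/1e12 = 3.317911e+10*2591.2*98.912/1e12 = 8503.8 PJ
Q_s = 8503.8 PJ


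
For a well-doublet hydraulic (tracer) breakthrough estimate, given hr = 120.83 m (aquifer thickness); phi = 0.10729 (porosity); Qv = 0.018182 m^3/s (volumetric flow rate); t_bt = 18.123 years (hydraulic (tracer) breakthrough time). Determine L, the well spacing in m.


L = sqrt(t_bt*365.25*86400*3*Qv / (pi*hr*phi))
L = sqrt(18.123*365.25*86400*3*0.018182 / (pi*120.83*0.10729))
L = 875.20 m


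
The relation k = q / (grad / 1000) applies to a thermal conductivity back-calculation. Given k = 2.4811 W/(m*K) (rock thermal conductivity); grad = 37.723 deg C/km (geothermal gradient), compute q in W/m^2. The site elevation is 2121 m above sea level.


q = k * grad / 1000
q = 2.4811 * 37.723 / 1000
q = 0.093595 W/m^2


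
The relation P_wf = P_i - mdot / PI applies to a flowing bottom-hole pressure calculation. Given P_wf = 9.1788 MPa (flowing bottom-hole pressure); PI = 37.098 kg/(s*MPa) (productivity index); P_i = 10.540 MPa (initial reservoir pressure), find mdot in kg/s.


mdot = (P_i - P_wf) * PI
mdot = (10.540 - 9.1788) * 37.098
mdot = 50.498 kg/s


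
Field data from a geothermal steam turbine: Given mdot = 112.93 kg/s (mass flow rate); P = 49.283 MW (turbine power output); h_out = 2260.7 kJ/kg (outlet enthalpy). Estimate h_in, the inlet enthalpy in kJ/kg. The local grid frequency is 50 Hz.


h_in = h_out + P * 1000 / mdot
h_in = 2260.7 + 49.283 * 1000 / 112.93
h_in = 2697.1 kJ/kg


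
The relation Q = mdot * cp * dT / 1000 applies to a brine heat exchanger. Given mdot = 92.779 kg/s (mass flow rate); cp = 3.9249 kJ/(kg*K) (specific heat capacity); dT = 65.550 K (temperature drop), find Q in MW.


Q = mdot * cp * dT / 1000
Q = 92.779 * 3.9249 * 65.550 / 1000
Q = 23.870 MW


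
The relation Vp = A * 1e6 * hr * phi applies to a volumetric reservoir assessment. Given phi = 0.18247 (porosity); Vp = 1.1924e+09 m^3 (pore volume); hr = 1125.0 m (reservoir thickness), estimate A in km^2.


A = Vp / (1e6 * hr * phi)
A = 1.1924e+09 / (1e6 * 1125.0 * 0.18247)
A = 5.8087 km^2


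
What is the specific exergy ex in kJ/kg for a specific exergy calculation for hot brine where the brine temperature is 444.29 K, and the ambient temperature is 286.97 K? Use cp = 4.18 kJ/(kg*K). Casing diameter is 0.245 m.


ex = cp * ((T_b - T_0) - T_0 * ln(T_b/T_0))
ex = 4.18 * ((444.29 - 286.97) - 286.97 * ln(444.29/286.97))
ex = 133.28 kJ/kg


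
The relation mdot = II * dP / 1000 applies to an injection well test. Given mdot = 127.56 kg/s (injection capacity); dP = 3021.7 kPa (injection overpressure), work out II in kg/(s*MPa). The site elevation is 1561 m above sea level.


II = mdot * 1000 / dP
II = 127.56 * 1000 / 3021.7
II = 42.215 kg/(s*MPa)


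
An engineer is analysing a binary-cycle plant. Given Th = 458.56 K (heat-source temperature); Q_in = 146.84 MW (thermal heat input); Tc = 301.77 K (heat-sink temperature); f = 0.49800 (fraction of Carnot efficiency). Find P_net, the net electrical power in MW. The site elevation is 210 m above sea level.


Step 1: eta = (1 - Tc/Th)*f = (1 - 301.77/458.56)*0.498 = 0.1702753
Step 2: P_net = eta * Q_in = 0.1702753 * 146.84 = 25.003 MW
P_net = 25.003 MW


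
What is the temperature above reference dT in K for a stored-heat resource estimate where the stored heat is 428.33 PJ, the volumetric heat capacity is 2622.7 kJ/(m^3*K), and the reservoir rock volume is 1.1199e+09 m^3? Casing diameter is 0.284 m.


dT = Q_s * 1e12 / (Vr * rhoc)
dT = 428.33 * 1e12 / (1.1199e+09 * 2622.7)
dT = 145.83 K


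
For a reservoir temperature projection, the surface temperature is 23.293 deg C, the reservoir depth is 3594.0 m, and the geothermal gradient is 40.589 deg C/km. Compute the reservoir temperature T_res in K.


T_res = T_surf + grad * d / 1000
T_res = 23.293 + 40.589 * 3594.0 / 1000
T_res = 169.1699 deg C
Convert to K: 169.1699 + 273.15 = 442.32 K
T_res = 442.32 K


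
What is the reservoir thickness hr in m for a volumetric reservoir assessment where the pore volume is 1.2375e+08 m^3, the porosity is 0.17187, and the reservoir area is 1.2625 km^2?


hr = Vp / (A * 1e6 * phi)
hr = 1.2375e+08 / (1.2625 * 1e6 * 0.17187)
hr = 570.31 m


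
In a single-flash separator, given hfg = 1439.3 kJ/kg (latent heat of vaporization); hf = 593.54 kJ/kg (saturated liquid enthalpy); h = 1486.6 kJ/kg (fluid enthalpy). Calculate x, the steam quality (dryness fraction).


x = (h - hf) / hfg
x = (1486.6 - 593.54) / 1439.3
x = 0.62048


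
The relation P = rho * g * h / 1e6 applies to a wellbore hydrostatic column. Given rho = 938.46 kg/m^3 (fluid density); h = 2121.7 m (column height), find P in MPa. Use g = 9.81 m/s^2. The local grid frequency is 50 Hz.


P = rho * g * h / 1e6
P = 938.46 * 9.81 * 2121.7 / 1e6
P = 19.533 MPa


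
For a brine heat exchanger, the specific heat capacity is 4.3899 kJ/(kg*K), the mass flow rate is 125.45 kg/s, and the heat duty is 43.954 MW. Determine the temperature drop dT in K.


dT = Q * 1000 / (mdot * cp)
dT = 43.954 * 1000 / (125.45 * 4.3899)
dT = 79.813 K


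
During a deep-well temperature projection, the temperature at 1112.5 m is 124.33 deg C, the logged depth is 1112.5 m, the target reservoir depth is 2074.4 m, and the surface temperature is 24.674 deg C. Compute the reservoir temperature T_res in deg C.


Step 1: grad = (T_d1 - T_surf)/d1 * 1000 = (124.33 - 24.674)/1112.5 * 1000 = 89.57843 deg C/km
Step 2: T_res = T_surf + grad*d2/1000 = 24.674 + 89.57843*2074.4/1000 = 210.50 deg C
T_res = 210.50 deg C


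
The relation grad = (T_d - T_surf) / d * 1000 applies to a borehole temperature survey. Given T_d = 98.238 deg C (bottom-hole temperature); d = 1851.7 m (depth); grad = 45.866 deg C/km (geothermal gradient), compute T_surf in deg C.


T_surf = T_d - grad * d / 1000
T_surf = 98.238 - 45.866 * 1851.7 / 1000
T_surf = 13.308 deg C


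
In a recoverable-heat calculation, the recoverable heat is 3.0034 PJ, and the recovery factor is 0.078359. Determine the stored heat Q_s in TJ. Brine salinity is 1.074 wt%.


Q_s = Q_rec / RF
Q_s = 3.0034 / 0.078359
Q_s = 38.32872 PJ
Convert: 38.32872 PJ * 1000.0 = 38329 TJ
Q_s = 38329 TJ


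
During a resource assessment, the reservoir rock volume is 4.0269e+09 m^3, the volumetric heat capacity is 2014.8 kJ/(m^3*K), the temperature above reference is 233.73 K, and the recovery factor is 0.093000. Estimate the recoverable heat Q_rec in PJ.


Step 1: Q_s = Vr*rhoc*dT/1e12 = 4.0269e+09*2014.8*233.73/1e12 = 1896.345 PJ
Step 2: Q_rec = Q_s * RF = 1896.345 * 0.093 = 176.36 PJ
Q_rec = 176.36 PJ


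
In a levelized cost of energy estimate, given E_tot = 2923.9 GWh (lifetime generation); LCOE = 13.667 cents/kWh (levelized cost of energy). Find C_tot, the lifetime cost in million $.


C_tot = LCOE / 100 * E_tot
C_tot = 13.667 / 100 * 2923.9
C_tot = 399.61 million $


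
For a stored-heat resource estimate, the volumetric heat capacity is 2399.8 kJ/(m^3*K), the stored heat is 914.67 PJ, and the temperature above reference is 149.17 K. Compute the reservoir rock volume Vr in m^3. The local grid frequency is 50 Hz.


Vr = Q_s * 1e12 / (rhoc * dT)
Vr = 914.67 * 1e12 / (2399.8 * 149.17)
Vr = 2.5551e+09 m^3


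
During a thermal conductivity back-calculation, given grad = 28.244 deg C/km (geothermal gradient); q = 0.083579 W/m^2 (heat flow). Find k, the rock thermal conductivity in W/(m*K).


k = q / (grad / 1000)
k = 0.083579 / (28.244 / 1000)
k = 2.9592 W/(m*K)


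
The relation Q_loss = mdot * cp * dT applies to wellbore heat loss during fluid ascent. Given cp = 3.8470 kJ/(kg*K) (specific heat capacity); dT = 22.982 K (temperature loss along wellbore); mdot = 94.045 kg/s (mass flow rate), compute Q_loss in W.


Q_loss = mdot * cp * dT
Q_loss = 94.045 * 3.8470 * 22.982
Q_loss = 8314.683 kW
Convert: 8314.683 kW * 1000.0 = 8.3147e+06 W
Q_loss = 8.3147e+06 W


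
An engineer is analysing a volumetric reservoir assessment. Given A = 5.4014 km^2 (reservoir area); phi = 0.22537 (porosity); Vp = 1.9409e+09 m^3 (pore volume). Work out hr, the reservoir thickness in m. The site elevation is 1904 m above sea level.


hr = Vp / (A * 1e6 * phi)
hr = 1.9409e+09 / (5.4014 * 1e6 * 0.22537)
hr = 1594.4 m


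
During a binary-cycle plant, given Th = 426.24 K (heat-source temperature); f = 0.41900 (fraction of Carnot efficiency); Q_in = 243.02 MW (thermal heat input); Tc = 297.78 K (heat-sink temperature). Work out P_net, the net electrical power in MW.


Step 1: eta = (1 - Tc/Th)*f = (1 - 297.78/426.24)*0.419 = 0.1262780
Step 2: P_net = eta * Q_in = 0.1262780 * 243.02 = 30.688 MW
P_net = 30.688 MW


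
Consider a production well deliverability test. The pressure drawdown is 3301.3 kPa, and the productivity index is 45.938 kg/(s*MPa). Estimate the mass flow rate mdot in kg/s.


mdot = PI * dP / 1000
mdot = 45.938 * 3301.3 / 1000
mdot = 151.66 kg/s


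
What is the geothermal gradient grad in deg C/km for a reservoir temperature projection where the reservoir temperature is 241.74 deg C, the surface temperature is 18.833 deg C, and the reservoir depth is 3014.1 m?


grad = (T_res - T_surf) / d * 1000
grad = (241.74 - 18.833) / 3014.1 * 1000
grad = 73.955 deg C/km


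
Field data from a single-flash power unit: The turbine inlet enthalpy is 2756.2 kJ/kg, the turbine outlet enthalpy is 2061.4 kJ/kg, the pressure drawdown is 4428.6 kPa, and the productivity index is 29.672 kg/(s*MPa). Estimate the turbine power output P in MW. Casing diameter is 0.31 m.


Step 1: mdot = PI * dP / 1000 = 29.672 * 4428.6 / 1000 = 131.4054 kg/s
Step 2: P = mdot*(h_in - h_out)/1000 = 131.4054*(2756.2 - 2061.4)/1000 = 91.300 MW
P = 91.300 MW


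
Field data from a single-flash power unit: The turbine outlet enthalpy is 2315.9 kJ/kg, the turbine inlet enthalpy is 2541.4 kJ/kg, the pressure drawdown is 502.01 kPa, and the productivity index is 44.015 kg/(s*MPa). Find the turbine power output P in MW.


Step 1: mdot = PI * dP / 1000 = 44.015 * 502.01 / 1000 = 22.09597 kg/s
Step 2: P = mdot*(h_in - h_out)/1000 = 22.09597*(2541.4 - 2315.9)/1000 = 4.9826 MW
P = 4.9826 MW


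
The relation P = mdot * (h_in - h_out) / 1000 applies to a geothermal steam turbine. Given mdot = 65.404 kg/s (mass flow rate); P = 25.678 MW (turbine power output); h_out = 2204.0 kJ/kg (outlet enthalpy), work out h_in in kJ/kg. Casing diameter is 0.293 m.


h_in = h_out + P * 1000 / mdot
h_in = 2204.0 + 25.678 * 1000 / 65.404
h_in = 2596.6 kJ/kg


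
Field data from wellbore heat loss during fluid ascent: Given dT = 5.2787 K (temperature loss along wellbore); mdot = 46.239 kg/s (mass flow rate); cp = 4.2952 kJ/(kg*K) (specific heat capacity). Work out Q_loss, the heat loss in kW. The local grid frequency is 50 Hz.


Q_loss = mdot * cp * dT
Q_loss = 46.239 * 4.2952 * 5.2787
Q_loss = 1048.4 kW


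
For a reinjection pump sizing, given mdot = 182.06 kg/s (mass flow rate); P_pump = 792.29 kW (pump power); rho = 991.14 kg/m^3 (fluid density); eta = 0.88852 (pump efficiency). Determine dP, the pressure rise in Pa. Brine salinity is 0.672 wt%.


dP = P_pump * rho * eta / mdot
dP = 792.29 * 991.14 * 0.88852 / 182.06
dP = 3832.409 kPa
Convert: 3832.409 kPa * 1000.0 = 3.8324e+06 Pa
dP = 3.8324e+06 Pa


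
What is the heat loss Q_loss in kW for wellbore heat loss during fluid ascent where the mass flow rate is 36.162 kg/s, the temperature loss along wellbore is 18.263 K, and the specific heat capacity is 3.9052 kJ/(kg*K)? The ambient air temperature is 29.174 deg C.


Q_loss = mdot * cp * dT
Q_loss = 36.162 * 3.9052 * 18.263
Q_loss = 2579.1 kW


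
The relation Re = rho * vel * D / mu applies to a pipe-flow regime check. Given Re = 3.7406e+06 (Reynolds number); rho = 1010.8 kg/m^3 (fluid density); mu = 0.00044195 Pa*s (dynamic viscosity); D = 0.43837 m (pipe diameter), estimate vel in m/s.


vel = Re * mu / (rho * D)
vel = 3.7406e+06 * 0.00044195 / (1010.8 * 0.43837)
vel = 3.7309 m/s


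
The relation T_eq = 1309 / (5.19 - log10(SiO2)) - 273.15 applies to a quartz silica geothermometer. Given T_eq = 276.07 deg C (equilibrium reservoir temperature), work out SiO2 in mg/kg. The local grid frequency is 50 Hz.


SiO2 = 10^(5.19 - 1309/(T_eq + 273.15))
SiO2 = 10^(5.19 - 1309/(276.07 + 273.15))
SiO2 = 640.65 mg/kg


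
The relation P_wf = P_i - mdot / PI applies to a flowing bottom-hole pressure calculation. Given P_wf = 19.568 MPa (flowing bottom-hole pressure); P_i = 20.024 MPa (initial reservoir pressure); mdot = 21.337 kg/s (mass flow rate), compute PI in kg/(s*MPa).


PI = mdot / (P_i - P_wf)
PI = 21.337 / (20.024 - 19.568)
PI = 46.792 kg/(s*MPa)


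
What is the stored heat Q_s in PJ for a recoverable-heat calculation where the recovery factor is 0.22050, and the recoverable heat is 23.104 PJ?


Q_s = Q_rec / RF
Q_s = 23.104 / 0.22050
Q_s = 104.78 PJ


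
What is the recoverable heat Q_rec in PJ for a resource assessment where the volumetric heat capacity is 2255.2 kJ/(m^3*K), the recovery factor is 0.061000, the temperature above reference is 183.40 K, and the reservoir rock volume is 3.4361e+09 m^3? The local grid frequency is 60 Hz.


Step 1: Q_s = Vr*rhoc*dT/1e12 = 3.4361e+09*2255.2*183.4/1e12 = 1421.184 PJ
Step 2: Q_rec = Q_s * RF = 1421.184 * 0.061 = 86.692 PJ
Q_rec = 86.692 PJ


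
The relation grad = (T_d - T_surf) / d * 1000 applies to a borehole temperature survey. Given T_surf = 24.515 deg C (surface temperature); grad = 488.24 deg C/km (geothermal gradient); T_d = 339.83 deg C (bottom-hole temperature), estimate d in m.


d = (T_d - T_surf) / grad * 1000
d = (339.83 - 24.515) / 488.24 * 1000
d = 645.82 m


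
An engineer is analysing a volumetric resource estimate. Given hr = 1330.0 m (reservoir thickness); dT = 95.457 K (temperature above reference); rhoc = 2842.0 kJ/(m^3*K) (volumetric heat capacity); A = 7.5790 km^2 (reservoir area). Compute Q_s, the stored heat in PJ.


Step 1: Vr = A*1e6*hr = 7.579*1e6*1330.0 = 1.008007e+10 m^3
Step 2: Q_s = Vr*rhoc*dT/1e12 = 1.008007e+10*2842.0*95.457/1e12 = 2734.6 PJ
Q_s = 2734.6 PJ


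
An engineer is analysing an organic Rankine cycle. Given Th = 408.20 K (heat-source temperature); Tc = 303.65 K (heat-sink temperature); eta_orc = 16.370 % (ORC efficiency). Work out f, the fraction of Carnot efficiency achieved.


f = (eta_orc/100) / (1 - Tc/Th)
f = (16.370/100) / (1 - 303.65/408.20)
f = 0.63914


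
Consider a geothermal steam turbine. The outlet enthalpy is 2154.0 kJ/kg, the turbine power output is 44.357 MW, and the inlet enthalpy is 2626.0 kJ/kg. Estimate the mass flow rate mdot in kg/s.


mdot = P * 1000 / (h_in - h_out)
mdot = 44.357 * 1000 / (2626.0 - 2154.0)
mdot = 93.977 kg/s


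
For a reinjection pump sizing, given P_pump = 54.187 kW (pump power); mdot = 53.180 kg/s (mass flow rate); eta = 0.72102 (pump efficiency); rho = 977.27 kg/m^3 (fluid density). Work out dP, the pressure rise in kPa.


dP = P_pump * rho * eta / mdot
dP = 54.187 * 977.27 * 0.72102 / 53.180
dP = 717.97 kPa


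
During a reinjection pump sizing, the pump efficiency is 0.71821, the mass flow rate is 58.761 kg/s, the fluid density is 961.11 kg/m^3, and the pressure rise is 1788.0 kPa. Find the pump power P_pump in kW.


P_pump = mdot * dP / (rho * eta)
P_pump = 58.761 * 1788.0 / (961.11 * 0.71821)
P_pump = 152.21 kW


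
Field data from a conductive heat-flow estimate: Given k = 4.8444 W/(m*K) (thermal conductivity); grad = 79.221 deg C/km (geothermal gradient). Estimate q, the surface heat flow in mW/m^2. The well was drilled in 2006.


q = k * grad / 1000
q = 4.8444 * 79.221 / 1000
q = 0.3837782 W/m^2
Convert: 0.3837782 W/m^2 * 1000.0 = 383.78 mW/m^2
q = 383.78 mW/m^2


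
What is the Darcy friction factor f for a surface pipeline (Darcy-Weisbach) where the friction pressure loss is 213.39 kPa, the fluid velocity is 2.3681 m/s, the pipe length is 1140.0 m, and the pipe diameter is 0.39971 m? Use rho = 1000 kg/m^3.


f = dP*1000 / ((L/D)*(rho*vel^2/2))
f = 213.39*1000 / ((1140.0/0.39971)*(1000*2.3681^2/2))
f = 0.026684


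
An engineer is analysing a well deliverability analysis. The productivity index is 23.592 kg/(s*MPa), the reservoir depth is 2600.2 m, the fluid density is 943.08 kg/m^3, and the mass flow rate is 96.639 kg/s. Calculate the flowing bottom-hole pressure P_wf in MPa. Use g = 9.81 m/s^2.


Step 1: P_i = rho*g*h/1e6 = 943.08*9.81*2600.2/1e6 = 24.05605 MPa
Step 2: P_wf = P_i - mdot/PI = 24.05605 - 96.639/23.592 = 19.960 MPa
P_wf = 19.960 MPa


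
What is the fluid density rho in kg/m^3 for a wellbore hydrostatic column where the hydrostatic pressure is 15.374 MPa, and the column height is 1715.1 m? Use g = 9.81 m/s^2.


rho = P * 1e6 / (g * h)
rho = 15.374 * 1e6 / (9.81 * 1715.1)
rho = 913.75 kg/m^3


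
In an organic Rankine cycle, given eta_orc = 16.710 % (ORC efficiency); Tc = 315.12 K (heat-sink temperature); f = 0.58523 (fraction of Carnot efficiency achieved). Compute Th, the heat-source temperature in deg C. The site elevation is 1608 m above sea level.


Th = Tc / (1 - (eta_orc/100)/f)
Th = 315.12 / (1 - (16.710/100)/0.58523)
Th = 441.0534 K
Convert to deg C: 441.0534 - 273.15 = 167.90 deg C
Th = 167.90 deg C


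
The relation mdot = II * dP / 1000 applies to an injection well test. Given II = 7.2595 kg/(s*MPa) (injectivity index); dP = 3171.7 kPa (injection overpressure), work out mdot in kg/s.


mdot = II * dP / 1000
mdot = 7.2595 * 3171.7 / 1000
mdot = 23.025 kg/s


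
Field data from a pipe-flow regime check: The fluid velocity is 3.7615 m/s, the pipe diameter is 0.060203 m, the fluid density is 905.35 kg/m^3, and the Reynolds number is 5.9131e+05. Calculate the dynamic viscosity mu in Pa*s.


mu = rho * vel * D / Re
mu = 905.35 * 3.7615 * 0.060203 / 5.9131e+05
mu = 0.00034672 Pa*s


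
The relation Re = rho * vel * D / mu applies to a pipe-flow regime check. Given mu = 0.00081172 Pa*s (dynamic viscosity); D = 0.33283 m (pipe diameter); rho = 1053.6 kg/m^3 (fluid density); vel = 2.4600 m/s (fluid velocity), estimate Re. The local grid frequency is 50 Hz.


Re = rho * vel * D / mu
Re = 1053.6 * 2.4600 * 0.33283 / 0.00081172
Re = 1.0627e+06


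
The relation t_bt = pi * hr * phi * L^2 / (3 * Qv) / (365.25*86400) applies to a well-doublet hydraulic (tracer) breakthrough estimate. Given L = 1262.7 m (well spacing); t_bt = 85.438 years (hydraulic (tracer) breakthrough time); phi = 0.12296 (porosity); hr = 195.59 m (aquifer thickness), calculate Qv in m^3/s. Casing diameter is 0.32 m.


Qv = pi*hr*phi*L^2 / (3*t_bt*365.25*86400)
Qv = pi*195.59*0.12296*1262.7^2 / (3*85.438*365.25*86400)
Qv = 0.014893 m^3/s


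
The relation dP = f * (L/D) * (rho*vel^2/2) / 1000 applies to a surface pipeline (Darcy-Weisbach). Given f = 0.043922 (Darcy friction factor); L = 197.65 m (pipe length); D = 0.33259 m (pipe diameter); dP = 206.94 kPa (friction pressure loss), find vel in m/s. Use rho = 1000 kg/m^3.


vel = sqrt(dP*1000*2*D / (f*L*rho))
vel = sqrt(206.94*1000*2*0.33259 / (0.043922*197.65*1000))
vel = 3.9820 m/s


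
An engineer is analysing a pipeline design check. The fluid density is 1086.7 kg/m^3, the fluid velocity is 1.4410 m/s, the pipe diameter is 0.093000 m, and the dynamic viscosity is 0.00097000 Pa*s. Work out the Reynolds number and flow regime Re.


Step 1: Re = rho*vel*D/mu = 1086.7*1.441*0.093/0.00097 = 1.5014e+05
Step 2: Re = 1.5014e+05 > 4000, so flow is turbulent.
Re = 1.5014e+05 (turbulent)


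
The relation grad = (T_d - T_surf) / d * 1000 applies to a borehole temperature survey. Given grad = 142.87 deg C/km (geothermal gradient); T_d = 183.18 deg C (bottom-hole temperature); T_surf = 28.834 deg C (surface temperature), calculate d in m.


d = (T_d - T_surf) / grad * 1000
d = (183.18 - 28.834) / 142.87 * 1000
d = 1080.3 m


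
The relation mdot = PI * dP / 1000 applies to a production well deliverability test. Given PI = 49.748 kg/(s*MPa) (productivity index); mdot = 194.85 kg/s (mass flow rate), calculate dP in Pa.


dP = mdot * 1000 / PI
dP = 194.85 * 1000 / 49.748
dP = 3916.740 kPa
Convert: 3916.740 kPa * 1000.0 = 3.9167e+06 Pa
dP = 3.9167e+06 Pa


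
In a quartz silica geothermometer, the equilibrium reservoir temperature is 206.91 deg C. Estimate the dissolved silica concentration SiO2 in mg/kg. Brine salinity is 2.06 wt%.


SiO2 = 10^(5.19 - 1309/(T_eq + 273.15))
SiO2 = 10^(5.19 - 1309/(206.91 + 273.15))
SiO2 = 290.57 mg/kg
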